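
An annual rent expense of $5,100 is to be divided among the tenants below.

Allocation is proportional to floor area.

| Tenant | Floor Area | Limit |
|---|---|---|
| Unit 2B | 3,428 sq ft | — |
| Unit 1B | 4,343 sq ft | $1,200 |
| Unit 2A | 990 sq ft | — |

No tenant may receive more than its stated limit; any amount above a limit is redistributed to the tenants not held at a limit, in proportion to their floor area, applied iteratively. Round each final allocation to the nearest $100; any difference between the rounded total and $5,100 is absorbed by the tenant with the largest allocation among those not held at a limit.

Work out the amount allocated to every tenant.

Floor area total: 8,761.
Pro-rata shares before constraints: Unit 2B 1,995.53; Unit 1B 2,528.17; Unit 2A 576.30.
Cap binds for Unit 1B ($1,200); residual $3,900 reallocated over remaining floor area 4,418.
Remaining shares: Unit 2B 3,026.08 → $3,000; Unit 2A 873.92 → $900.

Unit 2B: $3,000; Unit 1B: $1,200; Unit 2A: $900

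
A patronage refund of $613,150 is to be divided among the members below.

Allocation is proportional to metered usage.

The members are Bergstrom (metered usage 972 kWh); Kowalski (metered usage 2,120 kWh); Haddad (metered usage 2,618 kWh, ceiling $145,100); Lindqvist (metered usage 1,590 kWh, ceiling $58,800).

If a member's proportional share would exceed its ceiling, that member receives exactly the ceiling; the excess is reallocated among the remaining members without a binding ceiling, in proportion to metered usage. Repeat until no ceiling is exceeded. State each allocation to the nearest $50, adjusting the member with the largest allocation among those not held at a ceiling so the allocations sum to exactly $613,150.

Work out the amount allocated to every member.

Metered usage total: 7,300.
Proportional shares (ignoring caps): Bergstrom 81,641.34; Kowalski 178,065.48; Haddad 219,894.07; Lindqvist 133,549.11.
Capped: Haddad ($145,100), Lindqvist ($58,800); residual $409,250 reallocated over remaining metered usage 3,092.
Redistributed shares: Bergstrom 128,651.68 → $128,650; Kowalski 280,598.32 → $280,600.

Bergstrom: $128,650; Kowalski: $280,600; Haddad: $145,100; Lindqvist: $58,800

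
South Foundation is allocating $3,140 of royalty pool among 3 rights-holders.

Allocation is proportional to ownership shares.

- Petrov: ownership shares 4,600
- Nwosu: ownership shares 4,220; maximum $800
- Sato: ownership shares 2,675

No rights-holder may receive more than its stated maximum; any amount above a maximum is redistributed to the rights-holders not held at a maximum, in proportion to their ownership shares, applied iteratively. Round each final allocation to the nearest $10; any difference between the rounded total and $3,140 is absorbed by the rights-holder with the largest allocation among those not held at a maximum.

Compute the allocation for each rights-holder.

Ownership shares total: 11,495.
Pro-rata shares before constraints: Petrov 1,256.55; Nwosu 1,152.74; Sato 730.71.
Capped: Nwosu ($800); balance $2,340 reallocated over remaining ownership shares 7,275.
Shares after redistribution: Petrov 1,479.59 → $1,480; Sato 860.41 → $860.

Petrov: $1,480 · Nwosu: $800 · Sato: $860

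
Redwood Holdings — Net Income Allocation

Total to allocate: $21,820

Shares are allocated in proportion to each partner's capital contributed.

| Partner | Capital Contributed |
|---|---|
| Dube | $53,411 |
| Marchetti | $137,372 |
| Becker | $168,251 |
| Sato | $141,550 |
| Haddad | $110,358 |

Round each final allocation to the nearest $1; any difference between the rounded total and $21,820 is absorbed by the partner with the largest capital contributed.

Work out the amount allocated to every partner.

Dube: $1,908; Marchetti: $4,906; Becker: $6,009; Sato: $5,056; Haddad: $3,941

Combined capital contributed = 53,411 + 137,372 + 168,251 + 141,550 + 110,358 = 610,942.
Pro-rata amounts: Dube 1,907.59; Marchetti 4,906.29; Becker 6,009.14; Sato 5,055.51; Haddad 3,941.47.
Rounded to nearest $1: Dube $1,908; Marchetti $4,906; Becker $6,009; Sato $5,056; Haddad $3,941. Sum = $21,820.
Rounded total matches; no reconciliation needed.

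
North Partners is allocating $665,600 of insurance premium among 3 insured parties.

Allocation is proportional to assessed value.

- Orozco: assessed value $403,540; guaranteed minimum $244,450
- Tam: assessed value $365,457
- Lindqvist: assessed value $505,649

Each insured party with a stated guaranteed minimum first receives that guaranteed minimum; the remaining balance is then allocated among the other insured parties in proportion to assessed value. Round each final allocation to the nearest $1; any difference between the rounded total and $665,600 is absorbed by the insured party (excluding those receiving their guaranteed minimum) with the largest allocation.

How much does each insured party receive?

Orozco: $244,450 · Tam: $176,686 · Lindqvist: $244,464

Guaranteed amounts: Orozco $244,450. Remaining pool $421,150.
Remaining pool split over remaining assessed value 871,106: Tam 176,685.98 → $176,686; Lindqvist 244,464.02 → $244,464.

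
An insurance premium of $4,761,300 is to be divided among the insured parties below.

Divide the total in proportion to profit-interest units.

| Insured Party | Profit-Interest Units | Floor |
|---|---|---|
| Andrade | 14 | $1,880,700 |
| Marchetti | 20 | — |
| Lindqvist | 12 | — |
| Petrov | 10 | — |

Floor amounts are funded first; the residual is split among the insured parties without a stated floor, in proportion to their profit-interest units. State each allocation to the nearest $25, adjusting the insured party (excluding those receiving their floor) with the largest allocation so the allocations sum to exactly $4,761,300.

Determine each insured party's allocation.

Andrade: $1,880,700 · Marchetti: $1,371,725 · Lindqvist: $823,025 · Petrov: $685,850

Guaranteed amounts: Andrade $1,880,700. Residual $2,880,600.
Residual split over remaining profit-interest units 42: Marchetti 1,371,714.29 → $1,371,725; Lindqvist 823,028.57 → $823,025; Petrov 685,857.14 → $685,850.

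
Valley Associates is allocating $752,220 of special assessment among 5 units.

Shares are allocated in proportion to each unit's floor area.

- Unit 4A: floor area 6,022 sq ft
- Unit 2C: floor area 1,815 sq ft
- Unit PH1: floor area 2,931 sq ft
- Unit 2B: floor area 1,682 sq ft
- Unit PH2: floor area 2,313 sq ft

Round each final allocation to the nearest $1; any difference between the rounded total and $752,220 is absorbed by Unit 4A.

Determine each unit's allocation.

Unit 4A: $306,840 · Unit 2C: $92,480 · Unit PH1: $149,343 · Unit 2B: $85,703 · Unit PH2: $117,854

Combined floor area = 14,763.
Raw shares: Unit 4A 6,022/14,763 × $752,220 = 306,839.32; Unit 2C 1,815/14,763 × $752,220 = 92,479.80; Unit PH1 2,931/14,763 × $752,220 = 149,343.41; Unit 2B 1,682/14,763 × $752,220 = 85,703.04; Unit PH2 2,313/14,763 × $752,220 = 117,854.42.
Rounded to nearest $1: Unit 4A $306,839; Unit 2C $92,480; Unit PH1 $149,343; Unit 2B $85,703; Unit PH2 $117,854. Sum = $752,219.
Difference $752,220 − $752,219 = +$1 applied to Unit 4A: Unit 4A becomes $306,840.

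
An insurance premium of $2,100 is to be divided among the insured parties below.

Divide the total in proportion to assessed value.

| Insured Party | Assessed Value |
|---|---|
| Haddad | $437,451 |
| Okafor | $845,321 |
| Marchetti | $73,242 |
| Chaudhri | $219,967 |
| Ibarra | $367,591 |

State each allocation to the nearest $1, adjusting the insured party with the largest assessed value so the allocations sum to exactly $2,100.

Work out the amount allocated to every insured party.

Haddad: $473; Okafor: $913; Marchetti: $79; Chaudhri: $238; Ibarra: $397

Assessed value total: 437,451 + 845,321 + 73,242 + 219,967 + 367,591 = 1,943,572.
Raw shares: Haddad 472.66; Okafor 913.36; Marchetti 79.14; Chaudhri 237.67; Ibarra 397.18.
After rounding ($1): Haddad $473; Okafor $913; Marchetti $79; Chaudhri $238; Ibarra $397. Sum = $2,100.
No rounding difference to absorb.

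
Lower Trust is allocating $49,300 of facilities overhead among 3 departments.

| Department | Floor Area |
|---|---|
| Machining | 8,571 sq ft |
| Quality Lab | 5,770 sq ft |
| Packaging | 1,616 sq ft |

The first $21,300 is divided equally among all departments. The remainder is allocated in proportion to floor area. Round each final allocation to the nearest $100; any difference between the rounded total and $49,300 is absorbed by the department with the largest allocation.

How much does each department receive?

Machining: $22,200 | Quality Lab: $17,200 | Packaging: $9,900

Equal tier: $21,300 ÷ 3 = $7,100 apiece.
Remainder $28,000 by floor area (total 15,957): Machining 15,039.67 → $15,000; Quality Lab 10,124.71 → $10,100; Packaging 2,835.62 → $2,800.
Rounding difference +$100 on remainder applied to Machining.
Totals: Machining $7,100 + $15,100 = $22,200; Quality Lab $7,100 + $10,100 = $17,200; Packaging $7,100 + $2,800 = $9,900.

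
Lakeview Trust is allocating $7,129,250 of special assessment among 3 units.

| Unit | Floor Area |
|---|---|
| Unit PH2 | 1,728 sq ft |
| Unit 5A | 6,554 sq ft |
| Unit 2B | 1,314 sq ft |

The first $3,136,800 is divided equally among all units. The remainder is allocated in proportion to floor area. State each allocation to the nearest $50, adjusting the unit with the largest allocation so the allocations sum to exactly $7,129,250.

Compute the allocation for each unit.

Unit PH2: $1,764,550; Unit 5A: $3,772,400; Unit 2B: $1,592,300

Equal tier: $3,136,800 ÷ 3 = $1,045,600 apiece.
Remainder $3,992,450 by floor area (total 9,596): Unit PH2 718,940.56 → $718,950; Unit 5A 2,726,815.06 → $2,726,800; Unit 2B 546,694.38 → $546,700.
Totals: Unit PH2 $1,045,600 + $718,950 = $1,764,550; Unit 5A $1,045,600 + $2,726,800 = $3,772,400; Unit 2B $1,045,600 + $546,700 = $1,592,300.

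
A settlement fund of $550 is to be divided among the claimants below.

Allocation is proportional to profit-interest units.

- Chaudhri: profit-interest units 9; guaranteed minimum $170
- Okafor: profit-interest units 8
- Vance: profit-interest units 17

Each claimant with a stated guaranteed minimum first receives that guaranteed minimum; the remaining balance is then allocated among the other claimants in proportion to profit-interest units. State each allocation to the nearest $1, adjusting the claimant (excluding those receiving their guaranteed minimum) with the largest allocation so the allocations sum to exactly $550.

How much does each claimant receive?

Minimums first: Chaudhri $170. Balance $380.
Balance split over remaining profit-interest units 25: Okafor 121.60 → $122; Vance 258.40 → $258.

Chaudhri: $170 · Okafor: $122 · Vance: $258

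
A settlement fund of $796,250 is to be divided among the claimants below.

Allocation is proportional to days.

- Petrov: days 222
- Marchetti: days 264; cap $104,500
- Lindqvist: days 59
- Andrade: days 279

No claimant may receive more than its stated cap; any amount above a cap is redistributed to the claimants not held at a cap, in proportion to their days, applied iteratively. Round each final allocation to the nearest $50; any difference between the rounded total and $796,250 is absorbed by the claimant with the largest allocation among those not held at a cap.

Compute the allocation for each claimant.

Sum of days: 824.
Unconstrained shares: Petrov 214,523.67; Marchetti 255,109.22; Lindqvist 57,013.05; Andrade 269,604.07.
Held at cap: Marchetti ($104,500); balance $691,750 reallocated over remaining days 560.
Shares after redistribution: Petrov 274,229.46 → $274,250; Lindqvist 72,880.80 → $72,900; Andrade 344,639.73 → $344,650.
Rounding difference −$50 applied to Andrade → $344,600.

Petrov: $274,250 · Marchetti: $104,500 · Lindqvist: $72,900 · Andrade: $344,600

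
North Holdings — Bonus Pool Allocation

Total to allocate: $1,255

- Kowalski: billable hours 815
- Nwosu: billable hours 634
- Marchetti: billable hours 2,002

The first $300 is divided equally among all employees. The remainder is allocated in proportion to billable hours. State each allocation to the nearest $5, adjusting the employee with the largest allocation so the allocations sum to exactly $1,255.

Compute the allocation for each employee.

Kowalski: $325 · Nwosu: $275 · Marchetti: $655

Equal tier: $300 ÷ 3 = $100 apiece.
Remainder $955 by billable hours (total 3,451): Kowalski 225.54 → $225; Nwosu 175.45 → $175; Marchetti 554.02 → $555.
Totals: Kowalski $100 + $225 = $325; Nwosu $100 + $175 = $275; Marchetti $100 + $555 = $655.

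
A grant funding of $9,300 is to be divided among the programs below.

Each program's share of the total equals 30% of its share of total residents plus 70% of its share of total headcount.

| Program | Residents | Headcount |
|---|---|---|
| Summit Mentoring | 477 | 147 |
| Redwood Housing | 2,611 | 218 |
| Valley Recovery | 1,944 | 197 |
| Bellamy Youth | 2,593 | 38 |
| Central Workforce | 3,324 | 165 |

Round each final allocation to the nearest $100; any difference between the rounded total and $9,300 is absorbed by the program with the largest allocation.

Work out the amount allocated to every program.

Summit Mentoring: $1,400 · Redwood Housing: $2,400 · Valley Recovery: $2,200 · Bellamy Youth: $1,000 · Central Workforce: $2,300

Totals — residents 10,949, headcount 765.
Combined weights (30% residents + 70% headcount): Summit Mentoring 0.1476; Redwood Housing 0.2710; Valley Recovery 0.2335; Bellamy Youth 0.1058; Central Workforce 0.2421.
Proportional shares: Summit Mentoring 1,372.49; Redwood Housing 2,520.47; Valley Recovery 2,171.80; Bellamy Youth 984.12; Central Workforce 2,251.13.
After rounding ($100): Summit Mentoring $1,400; Redwood Housing $2,500; Valley Recovery $2,200; Bellamy Youth $1,000; Central Workforce $2,300. Sum = $9,400.
Difference $9,300 − $9,400 = −$100 applied to largest allocation (Redwood Housing): Redwood Housing becomes $2,400.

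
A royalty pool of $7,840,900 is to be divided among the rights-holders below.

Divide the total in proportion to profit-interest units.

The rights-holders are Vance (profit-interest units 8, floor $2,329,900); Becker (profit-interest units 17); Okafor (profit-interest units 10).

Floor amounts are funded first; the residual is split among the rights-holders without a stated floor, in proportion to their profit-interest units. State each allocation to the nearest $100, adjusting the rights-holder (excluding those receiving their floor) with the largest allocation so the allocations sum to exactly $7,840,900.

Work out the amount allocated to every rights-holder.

Minimums first: Vance $2,329,900. Residual $5,511,000.
Residual split over remaining profit-interest units 27: Becker 3,469,888.89 → $3,469,900; Okafor 2,041,111.11 → $2,041,100.

Vance: $2,329,900 · Becker: $3,469,900 · Okafor: $2,041,100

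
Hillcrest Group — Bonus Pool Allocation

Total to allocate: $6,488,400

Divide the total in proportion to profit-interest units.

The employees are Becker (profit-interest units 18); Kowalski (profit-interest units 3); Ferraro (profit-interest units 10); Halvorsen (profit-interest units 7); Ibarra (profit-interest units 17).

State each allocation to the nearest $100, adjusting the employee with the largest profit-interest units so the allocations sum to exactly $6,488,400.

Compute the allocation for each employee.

Becker: $2,123,500 | Kowalski: $353,900 | Ferraro: $1,179,700 | Halvorsen: $825,800 | Ibarra: $2,005,500

Combined profit-interest units = 18 + 3 + 10 + 7 + 17 = 55.
Proportional shares: Becker 2,123,476.36; Kowalski 353,912.73; Ferraro 1,179,709.09; Halvorsen 825,796.36; Ibarra 2,005,505.45.
Rounded to nearest $100: Becker $2,123,500; Kowalski $353,900; Ferraro $1,179,700; Halvorsen $825,800; Ibarra $2,005,500. Sum = $6,488,400.
Rounded total matches; no reconciliation needed.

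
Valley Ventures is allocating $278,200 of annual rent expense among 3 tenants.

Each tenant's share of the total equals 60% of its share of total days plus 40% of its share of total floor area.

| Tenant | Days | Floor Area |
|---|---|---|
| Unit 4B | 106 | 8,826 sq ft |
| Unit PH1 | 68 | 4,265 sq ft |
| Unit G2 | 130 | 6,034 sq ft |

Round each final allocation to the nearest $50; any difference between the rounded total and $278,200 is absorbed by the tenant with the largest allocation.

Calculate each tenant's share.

Days total 304; floor area total 19,125.
Blended shares (60% days + 40% floor area): Unit 4B 0.3938; Unit PH1 0.2234; Unit G2 0.3828.
Raw shares: Unit 4B 109,557.00; Unit PH1 62,153.54; Unit G2 106,489.47.
At nearest $50: Unit 4B $109,550; Unit PH1 $62,150; Unit G2 $106,500. Sum = $278,200.
No rounding difference to absorb.

Unit 4B: $109,550 | Unit PH1: $62,150 | Unit G2: $106,500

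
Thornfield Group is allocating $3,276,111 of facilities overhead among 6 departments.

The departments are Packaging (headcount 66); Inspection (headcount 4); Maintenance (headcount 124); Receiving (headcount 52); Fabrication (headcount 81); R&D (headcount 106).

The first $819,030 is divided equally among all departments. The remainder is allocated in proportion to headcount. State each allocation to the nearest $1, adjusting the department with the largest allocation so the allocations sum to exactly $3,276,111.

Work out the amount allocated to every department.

$819,030 shared equally gives $136,505 per department.
Remainder $2,457,081 by headcount (total 433): Packaging 374,520.43 → $374,520; Inspection 22,698.21 → $22,698; Maintenance 703,644.44 → $703,644; Receiving 295,076.70 → $295,077; Fabrication 459,638.71 → $459,639; R&D 601,502.51 → $601,503.
Totals: Packaging $136,505 + $374,520 = $511,025; Inspection $136,505 + $22,698 = $159,203; Maintenance $136,505 + $703,644 = $840,149; Receiving $136,505 + $295,077 = $431,582; Fabrication $136,505 + $459,639 = $596,144; R&D $136,505 + $601,503 = $738,008.

Packaging: $511,025 | Inspection: $159,203 | Maintenance: $840,149 | Receiving: $431,582 | Fabrication: $596,144 | R&D: $738,008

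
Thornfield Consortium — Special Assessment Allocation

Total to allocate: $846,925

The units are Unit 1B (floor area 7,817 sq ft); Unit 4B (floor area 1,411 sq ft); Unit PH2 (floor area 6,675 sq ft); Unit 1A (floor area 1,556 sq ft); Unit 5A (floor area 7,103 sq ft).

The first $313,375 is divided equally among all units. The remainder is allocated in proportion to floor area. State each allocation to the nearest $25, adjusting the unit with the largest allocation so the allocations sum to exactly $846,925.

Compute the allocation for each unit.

Unit 1B: $232,475; Unit 4B: $93,325; Unit PH2: $207,675; Unit 1A: $96,475; Unit 5A: $216,975

Equal tier: $313,375 ÷ 5 = $62,675 apiece.
Remainder $533,550 by floor area (total 24,562): Unit 1B 169,805.40 → $169,800; Unit 4B 30,650.56 → $30,650; Unit PH2 144,998.22 → $145,000; Unit 1A 33,800.33 → $33,800; Unit 5A 154,295.48 → $154,300.
Totals: Unit 1B $62,675 + $169,800 = $232,475; Unit 4B $62,675 + $30,650 = $93,325; Unit PH2 $62,675 + $145,000 = $207,675; Unit 1A $62,675 + $33,800 = $96,475; Unit 5A $62,675 + $154,300 = $216,975.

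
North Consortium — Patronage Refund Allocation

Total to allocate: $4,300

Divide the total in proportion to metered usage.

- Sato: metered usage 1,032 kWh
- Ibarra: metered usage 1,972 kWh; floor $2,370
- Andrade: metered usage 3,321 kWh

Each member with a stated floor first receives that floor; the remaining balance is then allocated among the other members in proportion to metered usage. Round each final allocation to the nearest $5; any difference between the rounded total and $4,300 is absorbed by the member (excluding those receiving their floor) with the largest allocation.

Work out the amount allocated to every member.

Sato: $460 · Ibarra: $2,370 · Andrade: $1,470

Guaranteed amounts: Ibarra $2,370. Balance $1,930.
Balance split over remaining metered usage 4,353: Sato 457.56 → $460; Andrade 1,472.44 → $1,470.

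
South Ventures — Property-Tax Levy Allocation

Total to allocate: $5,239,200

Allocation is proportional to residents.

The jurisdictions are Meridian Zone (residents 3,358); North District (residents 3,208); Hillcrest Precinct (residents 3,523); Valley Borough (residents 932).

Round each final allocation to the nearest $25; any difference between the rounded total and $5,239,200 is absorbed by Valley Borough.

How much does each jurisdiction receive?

Sum of residents: 11,021.
Pro-rata amounts: Meridian Zone 3,358/11,021 × $5,239,200 = 1,596,337.32; North District 3,208/11,021 × $5,239,200 = 1,525,029.82; Hillcrest Precinct 3,523/11,021 × $5,239,200 = 1,674,775.57; Valley Borough 932/11,021 × $5,239,200 = 443,057.29.
Rounded to nearest $25: Meridian Zone $1,596,325; North District $1,525,025; Hillcrest Precinct $1,674,775; Valley Borough $443,050. Sum = $5,239,175.
Difference $5,239,200 − $5,239,175 = +$25 applied to Valley Borough: Valley Borough becomes $443,075.

Meridian Zone: $1,596,325; North District: $1,525,025; Hillcrest Precinct: $1,674,775; Valley Borough: $443,075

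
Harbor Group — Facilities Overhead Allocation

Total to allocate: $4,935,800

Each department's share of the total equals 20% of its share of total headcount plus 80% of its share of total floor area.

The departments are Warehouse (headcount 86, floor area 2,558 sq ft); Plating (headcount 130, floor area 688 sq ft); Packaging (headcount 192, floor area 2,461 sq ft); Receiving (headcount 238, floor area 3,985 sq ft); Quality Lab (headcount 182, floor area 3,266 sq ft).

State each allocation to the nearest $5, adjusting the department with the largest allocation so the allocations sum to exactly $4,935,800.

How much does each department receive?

Warehouse: $882,020 | Plating: $364,640 | Packaging: $978,835 | Receiving: $1,498,085 | Quality Lab: $1,212,220

Headcount total 828; floor area total 12,958.
Composite weights (20% headcount + 80% floor area): Warehouse 0.1787; Plating 0.0739; Packaging 0.1983; Receiving 0.3035; Quality Lab 0.2456.
Unrounded shares: Warehouse 882,020.32; Plating 364,640.40; Packaging 978,837.45; Receiving 1,498,082.15; Quality Lab 1,212,219.68.
Rounded to nearest $5: Warehouse $882,020; Plating $364,640; Packaging $978,835; Receiving $1,498,080; Quality Lab $1,212,220. Sum = $4,935,795.
Difference $4,935,800 − $4,935,795 = +$5 applied to largest allocation (Receiving): Receiving becomes $1,498,085.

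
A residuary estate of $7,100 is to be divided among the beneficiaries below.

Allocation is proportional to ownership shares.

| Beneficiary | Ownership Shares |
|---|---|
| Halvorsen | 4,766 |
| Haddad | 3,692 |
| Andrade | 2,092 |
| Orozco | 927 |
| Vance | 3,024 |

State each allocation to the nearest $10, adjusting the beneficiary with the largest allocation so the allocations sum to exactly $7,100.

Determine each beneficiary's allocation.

Halvorsen: $2,340 · Haddad: $1,810 · Andrade: $1,020 · Orozco: $450 · Vance: $1,480

Total ownership shares = 14,501.
Proportional shares: Halvorsen 4,766/14,501 × $7,100 = 2,333.54; Haddad 3,692/14,501 × $7,100 = 1,807.68; Andrade 2,092/14,501 × $7,100 = 1,024.29; Orozco 927/14,501 × $7,100 = 453.88; Vance 3,024/14,501 × $7,100 = 1,480.62.
At nearest $10: Halvorsen $2,330; Haddad $1,810; Andrade $1,020; Orozco $450; Vance $1,480. Sum = $7,090.
Difference $7,100 − $7,090 = +$10 applied to largest allocation (Halvorsen): Halvorsen becomes $2,340.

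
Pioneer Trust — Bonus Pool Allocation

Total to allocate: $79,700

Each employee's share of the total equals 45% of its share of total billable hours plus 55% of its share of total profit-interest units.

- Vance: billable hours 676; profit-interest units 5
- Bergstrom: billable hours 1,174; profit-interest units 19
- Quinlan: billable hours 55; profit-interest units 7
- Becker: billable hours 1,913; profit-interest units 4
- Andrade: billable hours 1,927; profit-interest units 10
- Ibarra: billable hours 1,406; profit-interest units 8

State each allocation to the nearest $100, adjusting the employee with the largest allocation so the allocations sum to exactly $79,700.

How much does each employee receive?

Vance: $7,500 · Bergstrom: $21,600 · Quinlan: $6,100 · Becker: $12,900 · Andrade: $17,900 · Ibarra: $13,700

Totals — billable hours 7,151, profit-interest units 53.
Composite weights (45% billable hours + 55% profit-interest units): Vance 0.0944; Bergstrom 0.2710; Quinlan 0.0761; Becker 0.1619; Andrade 0.2250; Ibarra 0.1715.
Proportional shares: Vance 7,525.78; Bergstrom 21,602.49; Quinlan 6,065.37; Becker 12,902.73; Andrade 17,935.40; Ibarra 13,668.23.
After rounding ($100): Vance $7,500; Bergstrom $21,600; Quinlan $6,100; Becker $12,900; Andrade $17,900; Ibarra $13,700. Sum = $79,700.
Sum already equals the total — no adjustment.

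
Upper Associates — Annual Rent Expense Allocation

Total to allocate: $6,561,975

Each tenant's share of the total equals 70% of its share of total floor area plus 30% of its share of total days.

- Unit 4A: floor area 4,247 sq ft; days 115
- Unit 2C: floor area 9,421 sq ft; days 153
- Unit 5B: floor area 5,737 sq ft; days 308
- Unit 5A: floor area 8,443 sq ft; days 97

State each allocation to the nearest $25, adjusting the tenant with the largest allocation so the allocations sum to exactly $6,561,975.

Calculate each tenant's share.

Floor area total 27,848; days total 673.
Combined weights (70% floor area + 30% days): Unit 4A 0.1580; Unit 2C 0.3050; Unit 5B 0.2815; Unit 5A 0.2555.
Unrounded shares: Unit 4A 1,036,907.06; Unit 2C 2,001,485.21; Unit 5B 1,847,219.15; Unit 5A 1,676,363.59.
After rounding ($25): Unit 4A $1,036,900; Unit 2C $2,001,475; Unit 5B $1,847,225; Unit 5A $1,676,375. Sum = $6,561,975.
Sum already equals the total — no adjustment.

Unit 4A: $1,036,900 | Unit 2C: $2,001,475 | Unit 5B: $1,847,225 | Unit 5A: $1,676,375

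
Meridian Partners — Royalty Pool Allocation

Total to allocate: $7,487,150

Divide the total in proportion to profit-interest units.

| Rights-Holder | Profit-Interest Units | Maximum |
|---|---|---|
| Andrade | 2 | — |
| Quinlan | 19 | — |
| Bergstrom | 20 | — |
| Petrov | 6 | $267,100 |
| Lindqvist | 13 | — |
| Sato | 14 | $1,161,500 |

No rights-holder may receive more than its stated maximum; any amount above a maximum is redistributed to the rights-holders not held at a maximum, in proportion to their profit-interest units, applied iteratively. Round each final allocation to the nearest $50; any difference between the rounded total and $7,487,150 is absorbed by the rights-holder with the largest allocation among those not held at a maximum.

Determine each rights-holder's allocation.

Profit-interest units total: 74.
Unconstrained shares: Andrade 202,355.41; Quinlan 1,922,376.35; Bergstrom 2,023,554.05; Petrov 607,066.22; Lindqvist 1,315,310.14; Sato 1,416,487.84.
Cap binds for Petrov ($267,100), Sato ($1,161,500); balance $6,058,550 reallocated over remaining profit-interest units 54.
Shares after redistribution: Andrade 224,390.74 → $224,400; Quinlan 2,131,712.04 → $2,131,700; Bergstrom 2,243,907.41 → $2,243,900; Lindqvist 1,458,539.81 → $1,458,550.

Andrade: $224,400 · Quinlan: $2,131,700 · Bergstrom: $2,243,900 · Petrov: $267,100 · Lindqvist: $1,458,550 · Sato: $1,161,500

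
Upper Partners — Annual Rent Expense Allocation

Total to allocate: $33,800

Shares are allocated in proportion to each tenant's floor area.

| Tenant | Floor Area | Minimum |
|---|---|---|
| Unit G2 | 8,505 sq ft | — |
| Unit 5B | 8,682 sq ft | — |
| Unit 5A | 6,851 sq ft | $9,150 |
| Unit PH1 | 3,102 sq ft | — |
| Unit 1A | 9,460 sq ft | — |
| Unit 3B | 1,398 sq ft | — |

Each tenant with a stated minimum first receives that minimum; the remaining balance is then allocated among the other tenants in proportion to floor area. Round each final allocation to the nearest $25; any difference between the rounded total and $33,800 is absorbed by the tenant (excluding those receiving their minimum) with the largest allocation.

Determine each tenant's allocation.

Fund the minimums — Unit 5A $9,150. Remaining pool $24,650.
Remaining pool split over remaining floor area 31,147: Unit G2 6,730.93 → $6,725; Unit 5B 6,871.01 → $6,875; Unit PH1 2,454.95 → $2,450; Unit 1A 7,486.72 → $7,475; Unit 3B 1,106.39 → $1,100.
Rounding difference +$25 applied to Unit 1A → $7,500.

Unit G2: $6,725 · Unit 5B: $6,875 · Unit 5A: $9,150 · Unit PH1: $2,450 · Unit 1A: $7,500 · Unit 3B: $1,100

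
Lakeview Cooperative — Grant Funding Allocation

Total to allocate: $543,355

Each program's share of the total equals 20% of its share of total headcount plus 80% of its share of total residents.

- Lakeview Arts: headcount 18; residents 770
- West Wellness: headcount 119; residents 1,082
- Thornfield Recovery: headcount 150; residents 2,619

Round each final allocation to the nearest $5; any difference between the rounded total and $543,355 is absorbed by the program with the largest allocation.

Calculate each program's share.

Totals — headcount 287, residents 4,471.
Combined weights (20% headcount + 80% residents): Lakeview Arts 0.1503; West Wellness 0.2765; Thornfield Recovery 0.5731.
Pro-rata amounts: Lakeview Arts 81,677.31; West Wellness 150,253.99; Thornfield Recovery 311,423.71.
After rounding ($5): Lakeview Arts $81,675; West Wellness $150,255; Thornfield Recovery $311,425. Sum = $543,355.
Rounded total matches; no reconciliation needed.

Lakeview Arts: $81,675; West Wellness: $150,255; Thornfield Recovery: $311,425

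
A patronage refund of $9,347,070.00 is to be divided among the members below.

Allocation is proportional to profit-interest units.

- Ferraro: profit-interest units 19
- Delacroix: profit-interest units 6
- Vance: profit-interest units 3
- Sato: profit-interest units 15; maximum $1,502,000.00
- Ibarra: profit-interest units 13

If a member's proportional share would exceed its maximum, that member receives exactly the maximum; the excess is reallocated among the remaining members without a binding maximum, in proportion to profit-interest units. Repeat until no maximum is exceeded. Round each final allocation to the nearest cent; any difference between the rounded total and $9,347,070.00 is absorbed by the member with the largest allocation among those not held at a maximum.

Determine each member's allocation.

Ferraro: $3,635,520.25 · Delacroix: $1,148,059.02 · Vance: $574,029.51 · Sato: $1,502,000.00 · Ibarra: $2,487,461.22

Combined profit-interest units = 56.
Unconstrained shares: Ferraro 3,171,327.3214; Delacroix 1,001,471.7857; Vance 500,735.8929; Sato 2,503,679.4643; Ibarra 2,169,855.5357.
Cap binds for Sato ($1,502,000.00); residual $7,845,070.00 reallocated over remaining profit-interest units 41.
Redistributed shares: Ferraro 3,635,520.2439 → $3,635,520.24; Delacroix 1,148,059.0244 → $1,148,059.02; Vance 574,029.5122 → $574,029.51; Ibarra 2,487,461.2195 → $2,487,461.22.
Rounding difference +$0.01 applied to Ferraro → $3,635,520.25.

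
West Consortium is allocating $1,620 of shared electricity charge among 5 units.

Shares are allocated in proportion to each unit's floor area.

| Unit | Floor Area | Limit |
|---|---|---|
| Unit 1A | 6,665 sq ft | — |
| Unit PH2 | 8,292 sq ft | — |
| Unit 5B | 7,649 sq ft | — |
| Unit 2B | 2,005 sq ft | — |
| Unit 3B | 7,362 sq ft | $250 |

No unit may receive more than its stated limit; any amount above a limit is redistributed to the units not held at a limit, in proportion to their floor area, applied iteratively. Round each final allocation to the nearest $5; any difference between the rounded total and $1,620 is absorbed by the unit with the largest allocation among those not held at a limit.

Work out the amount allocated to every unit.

Unit 1A: $370 · Unit PH2: $465 · Unit 5B: $425 · Unit 2B: $110 · Unit 3B: $250

Sum of floor area: 31,973.
Unconstrained shares: Unit 1A 337.70; Unit PH2 420.14; Unit 5B 387.56; Unit 2B 101.59; Unit 3B 373.02.
Cap binds for Unit 3B ($250); remaining pool $1,370 reallocated over remaining floor area 24,611.
Redistributed shares: Unit 1A 371.01 → $370; Unit PH2 461.58 → $460; Unit 5B 425.79 → $425; Unit 2B 111.61 → $110.
Rounding difference +$5 applied to Unit PH2 → $465.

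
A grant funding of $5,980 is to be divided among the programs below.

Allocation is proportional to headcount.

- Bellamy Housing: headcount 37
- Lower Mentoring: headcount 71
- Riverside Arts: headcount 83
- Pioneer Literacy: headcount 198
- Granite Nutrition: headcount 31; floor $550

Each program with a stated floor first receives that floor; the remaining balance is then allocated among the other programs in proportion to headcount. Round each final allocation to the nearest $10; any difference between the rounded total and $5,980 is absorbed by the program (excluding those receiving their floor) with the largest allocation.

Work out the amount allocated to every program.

Fund the minimums — Granite Nutrition $550. Balance $5,430.
Balance split over remaining headcount 389: Bellamy Housing 516.48 → $520; Lower Mentoring 991.08 → $990; Riverside Arts 1,158.59 → $1,160; Pioneer Literacy 2,763.86 → $2,760.

Bellamy Housing: $520 | Lower Mentoring: $990 | Riverside Arts: $1,160 | Pioneer Literacy: $2,760 | Granite Nutrition: $550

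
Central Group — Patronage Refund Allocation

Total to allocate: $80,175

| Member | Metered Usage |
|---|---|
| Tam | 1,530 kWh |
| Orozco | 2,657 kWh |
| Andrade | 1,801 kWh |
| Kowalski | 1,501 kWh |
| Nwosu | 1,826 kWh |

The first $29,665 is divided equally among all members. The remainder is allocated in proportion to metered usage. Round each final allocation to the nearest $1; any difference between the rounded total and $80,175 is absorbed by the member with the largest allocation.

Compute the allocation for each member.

Tam: $14,229 · Orozco: $20,341 · Andrade: $15,699 · Kowalski: $14,072 · Nwosu: $15,834

First tranche $29,665 split equally: $5,933 each.
Remainder $50,510 by metered usage (total 9,315): Tam 8,296.33 → $8,296; Orozco 14,407.41 → $14,407; Andrade 9,765.81 → $9,766; Kowalski 8,139.08 → $8,139; Nwosu 9,901.37 → $9,901.
Rounding difference +$1 on remainder applied to Orozco.
Totals: Tam $5,933 + $8,296 = $14,229; Orozco $5,933 + $14,408 = $20,341; Andrade $5,933 + $9,766 = $15,699; Kowalski $5,933 + $8,139 = $14,072; Nwosu $5,933 + $9,901 = $15,834.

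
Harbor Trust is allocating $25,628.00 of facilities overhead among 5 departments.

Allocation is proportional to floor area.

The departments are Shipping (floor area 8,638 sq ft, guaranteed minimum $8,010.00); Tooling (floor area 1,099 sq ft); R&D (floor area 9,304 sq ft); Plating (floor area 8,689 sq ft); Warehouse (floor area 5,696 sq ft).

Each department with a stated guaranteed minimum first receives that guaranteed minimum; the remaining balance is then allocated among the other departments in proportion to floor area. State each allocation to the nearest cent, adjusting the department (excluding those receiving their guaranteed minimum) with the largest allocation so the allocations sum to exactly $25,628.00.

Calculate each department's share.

Minimums first: Shipping $8,010.00. Remaining pool $17,618.00.
Remaining pool split over remaining floor area 24,788: Tooling 781.1111 → $781.11; R&D 6,612.7914 → $6,612.79; Plating 6,175.6819 → $6,175.68; Warehouse 4,048.4157 → $4,048.42.

Shipping: $8,010.00 · Tooling: $781.11 · R&D: $6,612.79 · Plating: $6,175.68 · Warehouse: $4,048.42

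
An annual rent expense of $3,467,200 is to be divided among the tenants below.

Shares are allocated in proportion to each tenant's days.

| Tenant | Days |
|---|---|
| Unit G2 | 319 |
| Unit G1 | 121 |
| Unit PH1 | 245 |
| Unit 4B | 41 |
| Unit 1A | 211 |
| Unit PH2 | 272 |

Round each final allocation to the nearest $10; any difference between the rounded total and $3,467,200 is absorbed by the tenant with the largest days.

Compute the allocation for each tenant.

Unit G2: $914,830 · Unit G1: $347,010 · Unit PH1: $702,620 · Unit 4B: $117,580 · Unit 1A: $605,110 · Unit PH2: $780,050

Sum of days: 319 + 121 + 245 + 41 + 211 + 272 = 1,209.
Raw shares: Unit G2 914,836.06; Unit G1 347,006.78; Unit PH1 702,617.04; Unit 4B 117,580.81; Unit 1A 605,111.00; Unit PH2 780,048.30.
Rounded to nearest $10: Unit G2 $914,840; Unit G1 $347,010; Unit PH1 $702,620; Unit 4B $117,580; Unit 1A $605,110; Unit PH2 $780,050. Sum = $3,467,210.
Difference $3,467,200 − $3,467,210 = −$10 applied to largest days (Unit G2): Unit G2 becomes $914,830.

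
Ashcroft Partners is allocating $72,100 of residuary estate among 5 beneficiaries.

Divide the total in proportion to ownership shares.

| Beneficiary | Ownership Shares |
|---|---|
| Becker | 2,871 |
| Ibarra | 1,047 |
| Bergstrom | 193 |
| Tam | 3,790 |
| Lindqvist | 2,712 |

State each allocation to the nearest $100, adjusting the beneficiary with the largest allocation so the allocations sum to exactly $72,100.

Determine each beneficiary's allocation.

Combined ownership shares = 10,613.
Proportional shares: Becker 2,871/10,613 × $72,100 = 19,504.30; Ibarra 1,047/10,613 × $72,100 = 7,112.85; Bergstrom 193/10,613 × $72,100 = 1,311.16; Tam 3,790/10,613 × $72,100 = 25,747.57; Lindqvist 2,712/10,613 × $72,100 = 18,424.12.
At nearest $100: Becker $19,500; Ibarra $7,100; Bergstrom $1,300; Tam $25,700; Lindqvist $18,400. Sum = $72,000.
Difference $72,100 − $72,000 = +$100 applied to largest allocation (Tam): Tam becomes $25,800.

Becker: $19,500 | Ibarra: $7,100 | Bergstrom: $1,300 | Tam: $25,800 | Lindqvist: $18,400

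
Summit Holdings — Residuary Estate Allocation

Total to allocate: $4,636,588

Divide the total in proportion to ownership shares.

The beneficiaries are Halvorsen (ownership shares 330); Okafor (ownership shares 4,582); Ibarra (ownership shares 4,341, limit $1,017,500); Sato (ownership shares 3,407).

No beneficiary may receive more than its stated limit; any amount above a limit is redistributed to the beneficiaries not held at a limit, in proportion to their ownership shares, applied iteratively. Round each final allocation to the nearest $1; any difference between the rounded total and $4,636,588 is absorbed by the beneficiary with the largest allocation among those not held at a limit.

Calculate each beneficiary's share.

Halvorsen: $143,563 · Okafor: $1,993,348 · Ibarra: $1,017,500 · Sato: $1,482,177

Sum of ownership shares: 12,660.
Proportional shares (ignoring caps): Halvorsen 120,858.93; Okafor 1,678,107.92; Ibarra 1,589,844.27; Sato 1,247,776.88.
Capped: Ibarra ($1,017,500); balance $3,619,088 reallocated over remaining ownership shares 8,319.
Remaining shares: Halvorsen 143,562.81 → $143,563; Okafor 1,993,347.90 → $1,993,348; Sato 1,482,177.28 → $1,482,177.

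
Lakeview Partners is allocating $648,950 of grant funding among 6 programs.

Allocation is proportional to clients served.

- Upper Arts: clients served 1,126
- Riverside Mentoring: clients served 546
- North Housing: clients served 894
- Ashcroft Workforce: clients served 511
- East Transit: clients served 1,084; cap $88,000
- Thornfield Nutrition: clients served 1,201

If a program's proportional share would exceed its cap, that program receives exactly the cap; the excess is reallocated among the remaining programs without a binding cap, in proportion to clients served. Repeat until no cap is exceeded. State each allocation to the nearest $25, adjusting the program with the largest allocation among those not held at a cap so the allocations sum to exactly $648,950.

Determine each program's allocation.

Clients served total: 5,362.
Unconstrained shares: Upper Arts 136,277.08; Riverside Mentoring 66,081.07; North Housing 108,198.68; Ashcroft Workforce 61,845.10; East Transit 131,193.92; Thornfield Nutrition 145,354.15.
Held at cap: East Transit ($88,000); residual $560,950 reallocated over remaining clients served 4,278.
Shares after redistribution: Upper Arts 147,646.03 → $147,650; Riverside Mentoring 71,593.90 → $71,600; North Housing 117,225.18 → $117,225; Ashcroft Workforce 67,004.55 → $67,000; Thornfield Nutrition 157,480.35 → $157,475.

Upper Arts: $147,650; Riverside Mentoring: $71,600; North Housing: $117,225; Ashcroft Workforce: $67,000; East Transit: $88,000; Thornfield Nutrition: $157,475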